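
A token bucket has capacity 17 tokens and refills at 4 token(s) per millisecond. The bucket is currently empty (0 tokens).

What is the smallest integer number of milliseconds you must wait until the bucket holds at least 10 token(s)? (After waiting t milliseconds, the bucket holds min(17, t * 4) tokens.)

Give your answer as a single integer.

Need t * 4 >= 10, so t >= 10/4.
Smallest integer t = ceil(10/4) = 3.

Answer: 3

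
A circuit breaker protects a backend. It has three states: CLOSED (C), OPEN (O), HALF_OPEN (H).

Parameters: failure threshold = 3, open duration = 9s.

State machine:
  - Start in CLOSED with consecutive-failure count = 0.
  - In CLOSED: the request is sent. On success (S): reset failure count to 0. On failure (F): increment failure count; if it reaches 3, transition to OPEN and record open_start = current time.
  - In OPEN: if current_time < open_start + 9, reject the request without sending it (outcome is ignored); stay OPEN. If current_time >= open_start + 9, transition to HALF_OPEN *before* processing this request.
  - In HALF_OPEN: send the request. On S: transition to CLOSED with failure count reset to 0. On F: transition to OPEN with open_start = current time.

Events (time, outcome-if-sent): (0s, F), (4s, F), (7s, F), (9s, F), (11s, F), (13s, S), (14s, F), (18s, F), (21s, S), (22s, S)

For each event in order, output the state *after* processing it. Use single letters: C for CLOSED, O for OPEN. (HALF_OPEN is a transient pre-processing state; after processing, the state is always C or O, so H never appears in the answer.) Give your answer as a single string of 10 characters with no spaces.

Answer: CCOOOOOOOO

Derivation:
State after each event:
  event#1 t=0s outcome=F: state=CLOSED
  event#2 t=4s outcome=F: state=CLOSED
  event#3 t=7s outcome=F: state=OPEN
  event#4 t=9s outcome=F: state=OPEN
  event#5 t=11s outcome=F: state=OPEN
  event#6 t=13s outcome=S: state=OPEN
  event#7 t=14s outcome=F: state=OPEN
  event#8 t=18s outcome=F: state=OPEN
  event#9 t=21s outcome=S: state=OPEN
  event#10 t=22s outcome=S: state=OPEN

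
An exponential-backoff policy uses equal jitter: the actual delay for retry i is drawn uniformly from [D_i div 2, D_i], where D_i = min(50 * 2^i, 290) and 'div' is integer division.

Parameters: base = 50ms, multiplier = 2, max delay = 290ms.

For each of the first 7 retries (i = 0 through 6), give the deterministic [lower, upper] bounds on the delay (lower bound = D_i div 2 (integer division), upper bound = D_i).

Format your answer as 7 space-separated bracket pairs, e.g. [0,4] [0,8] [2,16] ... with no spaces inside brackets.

Answer: [25,50] [50,100] [100,200] [145,290] [145,290] [145,290] [145,290]

Derivation:
Computing bounds per retry:
  i=0: D_i=min(50*2^0,290)=50, bounds=[25,50]
  i=1: D_i=min(50*2^1,290)=100, bounds=[50,100]
  i=2: D_i=min(50*2^2,290)=200, bounds=[100,200]
  i=3: D_i=min(50*2^3,290)=290, bounds=[145,290]
  i=4: D_i=min(50*2^4,290)=290, bounds=[145,290]
  i=5: D_i=min(50*2^5,290)=290, bounds=[145,290]
  i=6: D_i=min(50*2^6,290)=290, bounds=[145,290]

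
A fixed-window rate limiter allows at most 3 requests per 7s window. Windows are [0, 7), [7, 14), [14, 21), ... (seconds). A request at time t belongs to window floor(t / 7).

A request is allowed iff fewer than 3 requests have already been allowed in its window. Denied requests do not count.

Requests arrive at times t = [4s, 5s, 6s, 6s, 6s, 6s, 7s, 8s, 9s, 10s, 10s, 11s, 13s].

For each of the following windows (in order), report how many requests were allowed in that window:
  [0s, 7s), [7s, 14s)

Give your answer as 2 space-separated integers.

Processing requests:
  req#1 t=4s (window 0): ALLOW
  req#2 t=5s (window 0): ALLOW
  req#3 t=6s (window 0): ALLOW
  req#4 t=6s (window 0): DENY
  req#5 t=6s (window 0): DENY
  req#6 t=6s (window 0): DENY
  req#7 t=7s (window 1): ALLOW
  req#8 t=8s (window 1): ALLOW
  req#9 t=9s (window 1): ALLOW
  req#10 t=10s (window 1): DENY
  req#11 t=10s (window 1): DENY
  req#12 t=11s (window 1): DENY
  req#13 t=13s (window 1): DENY

Allowed counts by window: 3 3

Answer: 3 3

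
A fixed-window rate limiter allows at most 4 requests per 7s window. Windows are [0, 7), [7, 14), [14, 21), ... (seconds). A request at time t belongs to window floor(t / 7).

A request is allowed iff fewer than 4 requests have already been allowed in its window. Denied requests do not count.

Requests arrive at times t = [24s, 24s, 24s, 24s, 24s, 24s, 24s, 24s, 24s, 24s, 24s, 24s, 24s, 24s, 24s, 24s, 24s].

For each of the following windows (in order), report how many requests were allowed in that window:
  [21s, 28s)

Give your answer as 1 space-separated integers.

Answer: 4

Derivation:
Processing requests:
  req#1 t=24s (window 3): ALLOW
  req#2 t=24s (window 3): ALLOW
  req#3 t=24s (window 3): ALLOW
  req#4 t=24s (window 3): ALLOW
  req#5 t=24s (window 3): DENY
  req#6 t=24s (window 3): DENY
  req#7 t=24s (window 3): DENY
  req#8 t=24s (window 3): DENY
  req#9 t=24s (window 3): DENY
  req#10 t=24s (window 3): DENY
  req#11 t=24s (window 3): DENY
  req#12 t=24s (window 3): DENY
  req#13 t=24s (window 3): DENY
  req#14 t=24s (window 3): DENY
  req#15 t=24s (window 3): DENY
  req#16 t=24s (window 3): DENY
  req#17 t=24s (window 3): DENY

Allowed counts by window: 4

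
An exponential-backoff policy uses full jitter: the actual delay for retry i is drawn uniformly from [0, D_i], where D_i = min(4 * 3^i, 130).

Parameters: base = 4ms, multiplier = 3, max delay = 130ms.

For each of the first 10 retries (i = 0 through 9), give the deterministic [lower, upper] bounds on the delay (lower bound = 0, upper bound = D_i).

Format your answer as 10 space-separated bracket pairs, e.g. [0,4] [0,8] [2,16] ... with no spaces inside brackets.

Answer: [0,4] [0,12] [0,36] [0,108] [0,130] [0,130] [0,130] [0,130] [0,130] [0,130]

Derivation:
Computing bounds per retry:
  i=0: D_i=min(4*3^0,130)=4, bounds=[0,4]
  i=1: D_i=min(4*3^1,130)=12, bounds=[0,12]
  i=2: D_i=min(4*3^2,130)=36, bounds=[0,36]
  i=3: D_i=min(4*3^3,130)=108, bounds=[0,108]
  i=4: D_i=min(4*3^4,130)=130, bounds=[0,130]
  i=5: D_i=min(4*3^5,130)=130, bounds=[0,130]
  i=6: D_i=min(4*3^6,130)=130, bounds=[0,130]
  i=7: D_i=min(4*3^7,130)=130, bounds=[0,130]
  i=8: D_i=min(4*3^8,130)=130, bounds=[0,130]
  i=9: D_i=min(4*3^9,130)=130, bounds=[0,130]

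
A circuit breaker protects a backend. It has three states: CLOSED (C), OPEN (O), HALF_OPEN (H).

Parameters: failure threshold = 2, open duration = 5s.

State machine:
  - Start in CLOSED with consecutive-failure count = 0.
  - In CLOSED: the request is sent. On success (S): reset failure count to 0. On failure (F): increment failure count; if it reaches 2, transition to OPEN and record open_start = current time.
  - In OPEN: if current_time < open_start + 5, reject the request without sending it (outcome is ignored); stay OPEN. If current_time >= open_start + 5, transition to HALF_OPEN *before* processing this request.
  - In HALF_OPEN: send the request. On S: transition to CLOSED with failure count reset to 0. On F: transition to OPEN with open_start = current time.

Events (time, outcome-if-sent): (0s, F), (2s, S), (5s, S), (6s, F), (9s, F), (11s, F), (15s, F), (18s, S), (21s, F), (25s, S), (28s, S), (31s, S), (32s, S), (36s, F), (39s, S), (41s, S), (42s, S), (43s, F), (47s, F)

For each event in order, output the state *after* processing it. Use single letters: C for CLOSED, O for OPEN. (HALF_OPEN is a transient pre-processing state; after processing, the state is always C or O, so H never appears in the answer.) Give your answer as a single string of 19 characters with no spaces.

State after each event:
  event#1 t=0s outcome=F: state=CLOSED
  event#2 t=2s outcome=S: state=CLOSED
  event#3 t=5s outcome=S: state=CLOSED
  event#4 t=6s outcome=F: state=CLOSED
  event#5 t=9s outcome=F: state=OPEN
  event#6 t=11s outcome=F: state=OPEN
  event#7 t=15s outcome=F: state=OPEN
  event#8 t=18s outcome=S: state=OPEN
  event#9 t=21s outcome=F: state=OPEN
  event#10 t=25s outcome=S: state=OPEN
  event#11 t=28s outcome=S: state=CLOSED
  event#12 t=31s outcome=S: state=CLOSED
  event#13 t=32s outcome=S: state=CLOSED
  event#14 t=36s outcome=F: state=CLOSED
  event#15 t=39s outcome=S: state=CLOSED
  event#16 t=41s outcome=S: state=CLOSED
  event#17 t=42s outcome=S: state=CLOSED
  event#18 t=43s outcome=F: state=CLOSED
  event#19 t=47s outcome=F: state=OPEN

Answer: CCCCOOOOOOCCCCCCCCO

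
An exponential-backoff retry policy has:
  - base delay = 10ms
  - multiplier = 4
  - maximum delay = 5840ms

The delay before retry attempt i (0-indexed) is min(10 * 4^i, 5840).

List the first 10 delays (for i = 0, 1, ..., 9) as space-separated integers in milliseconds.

Answer: 10 40 160 640 2560 5840 5840 5840 5840 5840

Derivation:
Computing each delay:
  i=0: min(10*4^0, 5840) = 10
  i=1: min(10*4^1, 5840) = 40
  i=2: min(10*4^2, 5840) = 160
  i=3: min(10*4^3, 5840) = 640
  i=4: min(10*4^4, 5840) = 2560
  i=5: min(10*4^5, 5840) = 5840
  i=6: min(10*4^6, 5840) = 5840
  i=7: min(10*4^7, 5840) = 5840
  i=8: min(10*4^8, 5840) = 5840
  i=9: min(10*4^9, 5840) = 5840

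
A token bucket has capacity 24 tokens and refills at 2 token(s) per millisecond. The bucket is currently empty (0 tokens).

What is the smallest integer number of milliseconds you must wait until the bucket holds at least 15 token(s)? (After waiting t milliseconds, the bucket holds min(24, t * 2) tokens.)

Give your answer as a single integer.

Need t * 2 >= 15, so t >= 15/2.
Smallest integer t = ceil(15/2) = 8.

Answer: 8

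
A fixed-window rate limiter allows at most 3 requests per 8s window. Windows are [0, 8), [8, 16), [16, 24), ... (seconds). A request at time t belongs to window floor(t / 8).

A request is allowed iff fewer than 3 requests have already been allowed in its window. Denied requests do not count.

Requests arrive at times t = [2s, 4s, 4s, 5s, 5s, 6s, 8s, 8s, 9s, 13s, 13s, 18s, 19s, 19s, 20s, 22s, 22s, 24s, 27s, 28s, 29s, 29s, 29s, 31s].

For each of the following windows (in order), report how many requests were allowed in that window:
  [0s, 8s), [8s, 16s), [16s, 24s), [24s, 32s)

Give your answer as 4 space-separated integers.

Processing requests:
  req#1 t=2s (window 0): ALLOW
  req#2 t=4s (window 0): ALLOW
  req#3 t=4s (window 0): ALLOW
  req#4 t=5s (window 0): DENY
  req#5 t=5s (window 0): DENY
  req#6 t=6s (window 0): DENY
  req#7 t=8s (window 1): ALLOW
  req#8 t=8s (window 1): ALLOW
  req#9 t=9s (window 1): ALLOW
  req#10 t=13s (window 1): DENY
  req#11 t=13s (window 1): DENY
  req#12 t=18s (window 2): ALLOW
  req#13 t=19s (window 2): ALLOW
  req#14 t=19s (window 2): ALLOW
  req#15 t=20s (window 2): DENY
  req#16 t=22s (window 2): DENY
  req#17 t=22s (window 2): DENY
  req#18 t=24s (window 3): ALLOW
  req#19 t=27s (window 3): ALLOW
  req#20 t=28s (window 3): ALLOW
  req#21 t=29s (window 3): DENY
  req#22 t=29s (window 3): DENY
  req#23 t=29s (window 3): DENY
  req#24 t=31s (window 3): DENY

Allowed counts by window: 3 3 3 3

Answer: 3 3 3 3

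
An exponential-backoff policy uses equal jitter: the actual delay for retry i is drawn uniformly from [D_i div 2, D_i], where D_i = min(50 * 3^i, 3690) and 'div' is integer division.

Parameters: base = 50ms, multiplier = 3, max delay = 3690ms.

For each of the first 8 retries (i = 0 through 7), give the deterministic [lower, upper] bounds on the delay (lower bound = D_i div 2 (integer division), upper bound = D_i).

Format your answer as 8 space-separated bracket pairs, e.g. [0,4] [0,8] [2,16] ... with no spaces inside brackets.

Computing bounds per retry:
  i=0: D_i=min(50*3^0,3690)=50, bounds=[25,50]
  i=1: D_i=min(50*3^1,3690)=150, bounds=[75,150]
  i=2: D_i=min(50*3^2,3690)=450, bounds=[225,450]
  i=3: D_i=min(50*3^3,3690)=1350, bounds=[675,1350]
  i=4: D_i=min(50*3^4,3690)=3690, bounds=[1845,3690]
  i=5: D_i=min(50*3^5,3690)=3690, bounds=[1845,3690]
  i=6: D_i=min(50*3^6,3690)=3690, bounds=[1845,3690]
  i=7: D_i=min(50*3^7,3690)=3690, bounds=[1845,3690]

Answer: [25,50] [75,150] [225,450] [675,1350] [1845,3690] [1845,3690] [1845,3690] [1845,3690]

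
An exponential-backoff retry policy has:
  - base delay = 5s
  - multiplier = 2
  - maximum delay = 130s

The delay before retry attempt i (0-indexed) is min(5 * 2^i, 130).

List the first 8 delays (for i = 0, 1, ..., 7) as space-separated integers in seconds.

Answer: 5 10 20 40 80 130 130 130

Derivation:
Computing each delay:
  i=0: min(5*2^0, 130) = 5
  i=1: min(5*2^1, 130) = 10
  i=2: min(5*2^2, 130) = 20
  i=3: min(5*2^3, 130) = 40
  i=4: min(5*2^4, 130) = 80
  i=5: min(5*2^5, 130) = 130
  i=6: min(5*2^6, 130) = 130
  i=7: min(5*2^7, 130) = 130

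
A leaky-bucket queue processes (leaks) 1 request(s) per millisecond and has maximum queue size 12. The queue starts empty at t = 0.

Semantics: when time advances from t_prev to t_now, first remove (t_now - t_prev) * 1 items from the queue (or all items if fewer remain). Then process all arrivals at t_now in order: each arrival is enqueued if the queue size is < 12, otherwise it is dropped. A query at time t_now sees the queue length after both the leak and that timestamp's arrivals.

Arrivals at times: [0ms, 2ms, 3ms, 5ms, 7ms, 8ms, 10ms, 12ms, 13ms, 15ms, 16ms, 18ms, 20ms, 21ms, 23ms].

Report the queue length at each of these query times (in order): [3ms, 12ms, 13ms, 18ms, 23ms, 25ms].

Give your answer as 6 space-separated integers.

Answer: 1 1 1 1 1 0

Derivation:
Queue lengths at query times:
  query t=3ms: backlog = 1
  query t=12ms: backlog = 1
  query t=13ms: backlog = 1
  query t=18ms: backlog = 1
  query t=23ms: backlog = 1
  query t=25ms: backlog = 0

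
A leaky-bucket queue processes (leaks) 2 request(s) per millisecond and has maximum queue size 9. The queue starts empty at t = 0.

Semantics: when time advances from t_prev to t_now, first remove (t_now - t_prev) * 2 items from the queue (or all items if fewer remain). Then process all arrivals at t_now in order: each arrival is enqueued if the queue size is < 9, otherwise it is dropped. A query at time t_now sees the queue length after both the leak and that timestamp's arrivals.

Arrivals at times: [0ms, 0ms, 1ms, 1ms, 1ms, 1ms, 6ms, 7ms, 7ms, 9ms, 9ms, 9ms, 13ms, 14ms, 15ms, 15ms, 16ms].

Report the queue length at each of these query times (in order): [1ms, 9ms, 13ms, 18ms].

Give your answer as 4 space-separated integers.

Queue lengths at query times:
  query t=1ms: backlog = 4
  query t=9ms: backlog = 3
  query t=13ms: backlog = 1
  query t=18ms: backlog = 0

Answer: 4 3 1 0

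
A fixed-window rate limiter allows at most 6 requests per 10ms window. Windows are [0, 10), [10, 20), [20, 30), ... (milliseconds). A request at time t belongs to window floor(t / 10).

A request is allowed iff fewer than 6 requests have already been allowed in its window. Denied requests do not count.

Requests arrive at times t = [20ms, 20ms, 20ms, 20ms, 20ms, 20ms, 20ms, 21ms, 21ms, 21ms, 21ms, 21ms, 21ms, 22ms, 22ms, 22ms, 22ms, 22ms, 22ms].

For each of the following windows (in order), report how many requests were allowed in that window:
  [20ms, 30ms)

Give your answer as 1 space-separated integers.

Answer: 6

Derivation:
Processing requests:
  req#1 t=20ms (window 2): ALLOW
  req#2 t=20ms (window 2): ALLOW
  req#3 t=20ms (window 2): ALLOW
  req#4 t=20ms (window 2): ALLOW
  req#5 t=20ms (window 2): ALLOW
  req#6 t=20ms (window 2): ALLOW
  req#7 t=20ms (window 2): DENY
  req#8 t=21ms (window 2): DENY
  req#9 t=21ms (window 2): DENY
  req#10 t=21ms (window 2): DENY
  req#11 t=21ms (window 2): DENY
  req#12 t=21ms (window 2): DENY
  req#13 t=21ms (window 2): DENY
  req#14 t=22ms (window 2): DENY
  req#15 t=22ms (window 2): DENY
  req#16 t=22ms (window 2): DENY
  req#17 t=22ms (window 2): DENY
  req#18 t=22ms (window 2): DENY
  req#19 t=22ms (window 2): DENY

Allowed counts by window: 6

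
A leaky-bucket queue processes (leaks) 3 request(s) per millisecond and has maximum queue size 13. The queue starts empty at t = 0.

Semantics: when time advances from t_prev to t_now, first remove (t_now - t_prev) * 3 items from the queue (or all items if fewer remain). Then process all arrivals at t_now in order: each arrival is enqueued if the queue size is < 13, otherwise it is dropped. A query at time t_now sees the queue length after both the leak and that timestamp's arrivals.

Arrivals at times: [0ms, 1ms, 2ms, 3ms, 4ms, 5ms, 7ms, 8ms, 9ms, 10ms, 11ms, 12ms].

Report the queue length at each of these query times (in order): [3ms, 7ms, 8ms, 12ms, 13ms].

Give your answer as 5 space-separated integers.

Answer: 1 1 1 1 0

Derivation:
Queue lengths at query times:
  query t=3ms: backlog = 1
  query t=7ms: backlog = 1
  query t=8ms: backlog = 1
  query t=12ms: backlog = 1
  query t=13ms: backlog = 0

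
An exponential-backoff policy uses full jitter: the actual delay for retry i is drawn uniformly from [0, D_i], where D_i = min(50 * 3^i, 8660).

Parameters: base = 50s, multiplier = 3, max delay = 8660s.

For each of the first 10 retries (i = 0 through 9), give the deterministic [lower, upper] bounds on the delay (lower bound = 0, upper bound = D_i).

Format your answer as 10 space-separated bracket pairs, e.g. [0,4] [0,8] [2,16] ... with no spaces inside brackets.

Answer: [0,50] [0,150] [0,450] [0,1350] [0,4050] [0,8660] [0,8660] [0,8660] [0,8660] [0,8660]

Derivation:
Computing bounds per retry:
  i=0: D_i=min(50*3^0,8660)=50, bounds=[0,50]
  i=1: D_i=min(50*3^1,8660)=150, bounds=[0,150]
  i=2: D_i=min(50*3^2,8660)=450, bounds=[0,450]
  i=3: D_i=min(50*3^3,8660)=1350, bounds=[0,1350]
  i=4: D_i=min(50*3^4,8660)=4050, bounds=[0,4050]
  i=5: D_i=min(50*3^5,8660)=8660, bounds=[0,8660]
  i=6: D_i=min(50*3^6,8660)=8660, bounds=[0,8660]
  i=7: D_i=min(50*3^7,8660)=8660, bounds=[0,8660]
  i=8: D_i=min(50*3^8,8660)=8660, bounds=[0,8660]
  i=9: D_i=min(50*3^9,8660)=8660, bounds=[0,8660]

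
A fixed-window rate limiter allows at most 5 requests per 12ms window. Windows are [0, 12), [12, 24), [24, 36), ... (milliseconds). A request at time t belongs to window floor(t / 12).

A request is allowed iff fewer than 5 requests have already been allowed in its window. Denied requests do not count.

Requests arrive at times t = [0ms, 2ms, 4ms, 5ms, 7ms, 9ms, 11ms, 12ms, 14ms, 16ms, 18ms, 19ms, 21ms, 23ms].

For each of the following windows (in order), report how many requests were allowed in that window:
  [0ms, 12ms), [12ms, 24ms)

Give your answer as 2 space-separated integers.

Answer: 5 5

Derivation:
Processing requests:
  req#1 t=0ms (window 0): ALLOW
  req#2 t=2ms (window 0): ALLOW
  req#3 t=4ms (window 0): ALLOW
  req#4 t=5ms (window 0): ALLOW
  req#5 t=7ms (window 0): ALLOW
  req#6 t=9ms (window 0): DENY
  req#7 t=11ms (window 0): DENY
  req#8 t=12ms (window 1): ALLOW
  req#9 t=14ms (window 1): ALLOW
  req#10 t=16ms (window 1): ALLOW
  req#11 t=18ms (window 1): ALLOW
  req#12 t=19ms (window 1): ALLOW
  req#13 t=21ms (window 1): DENY
  req#14 t=23ms (window 1): DENY

Allowed counts by window: 5 5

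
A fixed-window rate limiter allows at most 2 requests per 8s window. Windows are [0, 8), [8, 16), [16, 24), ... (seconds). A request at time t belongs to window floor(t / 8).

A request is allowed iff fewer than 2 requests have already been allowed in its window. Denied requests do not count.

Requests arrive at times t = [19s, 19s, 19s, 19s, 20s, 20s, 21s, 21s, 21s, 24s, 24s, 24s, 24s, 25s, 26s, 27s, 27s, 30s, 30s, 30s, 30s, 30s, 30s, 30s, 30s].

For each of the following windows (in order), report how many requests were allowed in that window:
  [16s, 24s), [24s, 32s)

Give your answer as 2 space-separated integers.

Answer: 2 2

Derivation:
Processing requests:
  req#1 t=19s (window 2): ALLOW
  req#2 t=19s (window 2): ALLOW
  req#3 t=19s (window 2): DENY
  req#4 t=19s (window 2): DENY
  req#5 t=20s (window 2): DENY
  req#6 t=20s (window 2): DENY
  req#7 t=21s (window 2): DENY
  req#8 t=21s (window 2): DENY
  req#9 t=21s (window 2): DENY
  req#10 t=24s (window 3): ALLOW
  req#11 t=24s (window 3): ALLOW
  req#12 t=24s (window 3): DENY
  req#13 t=24s (window 3): DENY
  req#14 t=25s (window 3): DENY
  req#15 t=26s (window 3): DENY
  req#16 t=27s (window 3): DENY
  req#17 t=27s (window 3): DENY
  req#18 t=30s (window 3): DENY
  req#19 t=30s (window 3): DENY
  req#20 t=30s (window 3): DENY
  req#21 t=30s (window 3): DENY
  req#22 t=30s (window 3): DENY
  req#23 t=30s (window 3): DENY
  req#24 t=30s (window 3): DENY
  req#25 t=30s (window 3): DENY

Allowed counts by window: 2 2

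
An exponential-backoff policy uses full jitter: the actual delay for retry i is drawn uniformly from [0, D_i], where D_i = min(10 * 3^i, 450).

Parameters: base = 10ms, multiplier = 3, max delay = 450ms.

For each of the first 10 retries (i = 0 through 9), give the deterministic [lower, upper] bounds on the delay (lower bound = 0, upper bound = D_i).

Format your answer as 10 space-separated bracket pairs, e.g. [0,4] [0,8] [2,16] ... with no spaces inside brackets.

Computing bounds per retry:
  i=0: D_i=min(10*3^0,450)=10, bounds=[0,10]
  i=1: D_i=min(10*3^1,450)=30, bounds=[0,30]
  i=2: D_i=min(10*3^2,450)=90, bounds=[0,90]
  i=3: D_i=min(10*3^3,450)=270, bounds=[0,270]
  i=4: D_i=min(10*3^4,450)=450, bounds=[0,450]
  i=5: D_i=min(10*3^5,450)=450, bounds=[0,450]
  i=6: D_i=min(10*3^6,450)=450, bounds=[0,450]
  i=7: D_i=min(10*3^7,450)=450, bounds=[0,450]
  i=8: D_i=min(10*3^8,450)=450, bounds=[0,450]
  i=9: D_i=min(10*3^9,450)=450, bounds=[0,450]

Answer: [0,10] [0,30] [0,90] [0,270] [0,450] [0,450] [0,450] [0,450] [0,450] [0,450]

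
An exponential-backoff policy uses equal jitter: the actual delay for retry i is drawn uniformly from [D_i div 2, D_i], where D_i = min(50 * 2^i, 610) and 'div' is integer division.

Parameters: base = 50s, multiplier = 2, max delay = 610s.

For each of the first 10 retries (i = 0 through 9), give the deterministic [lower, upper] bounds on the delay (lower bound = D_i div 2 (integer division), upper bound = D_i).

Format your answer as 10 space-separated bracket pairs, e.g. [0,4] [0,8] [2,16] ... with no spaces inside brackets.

Answer: [25,50] [50,100] [100,200] [200,400] [305,610] [305,610] [305,610] [305,610] [305,610] [305,610]

Derivation:
Computing bounds per retry:
  i=0: D_i=min(50*2^0,610)=50, bounds=[25,50]
  i=1: D_i=min(50*2^1,610)=100, bounds=[50,100]
  i=2: D_i=min(50*2^2,610)=200, bounds=[100,200]
  i=3: D_i=min(50*2^3,610)=400, bounds=[200,400]
  i=4: D_i=min(50*2^4,610)=610, bounds=[305,610]
  i=5: D_i=min(50*2^5,610)=610, bounds=[305,610]
  i=6: D_i=min(50*2^6,610)=610, bounds=[305,610]
  i=7: D_i=min(50*2^7,610)=610, bounds=[305,610]
  i=8: D_i=min(50*2^8,610)=610, bounds=[305,610]
  i=9: D_i=min(50*2^9,610)=610, bounds=[305,610]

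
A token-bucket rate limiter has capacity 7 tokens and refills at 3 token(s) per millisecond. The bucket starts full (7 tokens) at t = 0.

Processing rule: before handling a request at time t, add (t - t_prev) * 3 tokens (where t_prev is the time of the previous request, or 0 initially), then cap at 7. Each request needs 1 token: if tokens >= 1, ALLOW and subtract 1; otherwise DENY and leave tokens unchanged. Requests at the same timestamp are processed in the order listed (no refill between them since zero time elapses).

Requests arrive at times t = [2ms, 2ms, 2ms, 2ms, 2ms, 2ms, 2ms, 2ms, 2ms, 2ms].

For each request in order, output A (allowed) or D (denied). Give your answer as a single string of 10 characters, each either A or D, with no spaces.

Simulating step by step:
  req#1 t=2ms: ALLOW
  req#2 t=2ms: ALLOW
  req#3 t=2ms: ALLOW
  req#4 t=2ms: ALLOW
  req#5 t=2ms: ALLOW
  req#6 t=2ms: ALLOW
  req#7 t=2ms: ALLOW
  req#8 t=2ms: DENY
  req#9 t=2ms: DENY
  req#10 t=2ms: DENY

Answer: AAAAAAADDD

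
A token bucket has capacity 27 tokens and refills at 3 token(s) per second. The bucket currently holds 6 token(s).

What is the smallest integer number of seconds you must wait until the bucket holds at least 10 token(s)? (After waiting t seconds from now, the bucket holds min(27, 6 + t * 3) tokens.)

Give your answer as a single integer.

Need 6 + t * 3 >= 10, so t >= 4/3.
Smallest integer t = ceil(4/3) = 2.

Answer: 2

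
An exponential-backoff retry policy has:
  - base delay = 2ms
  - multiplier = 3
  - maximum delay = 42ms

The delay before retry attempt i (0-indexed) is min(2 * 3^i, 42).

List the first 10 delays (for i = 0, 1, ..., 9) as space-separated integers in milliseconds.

Computing each delay:
  i=0: min(2*3^0, 42) = 2
  i=1: min(2*3^1, 42) = 6
  i=2: min(2*3^2, 42) = 18
  i=3: min(2*3^3, 42) = 42
  i=4: min(2*3^4, 42) = 42
  i=5: min(2*3^5, 42) = 42
  i=6: min(2*3^6, 42) = 42
  i=7: min(2*3^7, 42) = 42
  i=8: min(2*3^8, 42) = 42
  i=9: min(2*3^9, 42) = 42

Answer: 2 6 18 42 42 42 42 42 42 42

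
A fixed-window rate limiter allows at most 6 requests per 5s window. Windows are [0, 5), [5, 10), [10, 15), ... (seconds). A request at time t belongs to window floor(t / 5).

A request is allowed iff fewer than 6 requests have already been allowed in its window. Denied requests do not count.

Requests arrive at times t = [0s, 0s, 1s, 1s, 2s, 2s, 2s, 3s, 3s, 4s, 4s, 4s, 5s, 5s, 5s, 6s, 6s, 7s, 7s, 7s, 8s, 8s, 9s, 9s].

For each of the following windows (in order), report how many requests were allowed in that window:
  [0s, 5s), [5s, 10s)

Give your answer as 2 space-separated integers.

Answer: 6 6

Derivation:
Processing requests:
  req#1 t=0s (window 0): ALLOW
  req#2 t=0s (window 0): ALLOW
  req#3 t=1s (window 0): ALLOW
  req#4 t=1s (window 0): ALLOW
  req#5 t=2s (window 0): ALLOW
  req#6 t=2s (window 0): ALLOW
  req#7 t=2s (window 0): DENY
  req#8 t=3s (window 0): DENY
  req#9 t=3s (window 0): DENY
  req#10 t=4s (window 0): DENY
  req#11 t=4s (window 0): DENY
  req#12 t=4s (window 0): DENY
  req#13 t=5s (window 1): ALLOW
  req#14 t=5s (window 1): ALLOW
  req#15 t=5s (window 1): ALLOW
  req#16 t=6s (window 1): ALLOW
  req#17 t=6s (window 1): ALLOW
  req#18 t=7s (window 1): ALLOW
  req#19 t=7s (window 1): DENY
  req#20 t=7s (window 1): DENY
  req#21 t=8s (window 1): DENY
  req#22 t=8s (window 1): DENY
  req#23 t=9s (window 1): DENY
  req#24 t=9s (window 1): DENY

Allowed counts by window: 6 6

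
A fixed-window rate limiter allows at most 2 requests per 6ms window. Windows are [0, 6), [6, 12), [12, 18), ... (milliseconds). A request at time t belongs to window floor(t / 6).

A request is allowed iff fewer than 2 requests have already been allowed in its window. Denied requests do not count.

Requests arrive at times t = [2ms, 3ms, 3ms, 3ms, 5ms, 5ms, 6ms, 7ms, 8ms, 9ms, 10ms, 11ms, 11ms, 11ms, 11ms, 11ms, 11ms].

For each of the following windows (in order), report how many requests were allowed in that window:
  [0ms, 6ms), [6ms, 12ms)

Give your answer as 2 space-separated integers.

Processing requests:
  req#1 t=2ms (window 0): ALLOW
  req#2 t=3ms (window 0): ALLOW
  req#3 t=3ms (window 0): DENY
  req#4 t=3ms (window 0): DENY
  req#5 t=5ms (window 0): DENY
  req#6 t=5ms (window 0): DENY
  req#7 t=6ms (window 1): ALLOW
  req#8 t=7ms (window 1): ALLOW
  req#9 t=8ms (window 1): DENY
  req#10 t=9ms (window 1): DENY
  req#11 t=10ms (window 1): DENY
  req#12 t=11ms (window 1): DENY
  req#13 t=11ms (window 1): DENY
  req#14 t=11ms (window 1): DENY
  req#15 t=11ms (window 1): DENY
  req#16 t=11ms (window 1): DENY
  req#17 t=11ms (window 1): DENY

Allowed counts by window: 2 2

Answer: 2 2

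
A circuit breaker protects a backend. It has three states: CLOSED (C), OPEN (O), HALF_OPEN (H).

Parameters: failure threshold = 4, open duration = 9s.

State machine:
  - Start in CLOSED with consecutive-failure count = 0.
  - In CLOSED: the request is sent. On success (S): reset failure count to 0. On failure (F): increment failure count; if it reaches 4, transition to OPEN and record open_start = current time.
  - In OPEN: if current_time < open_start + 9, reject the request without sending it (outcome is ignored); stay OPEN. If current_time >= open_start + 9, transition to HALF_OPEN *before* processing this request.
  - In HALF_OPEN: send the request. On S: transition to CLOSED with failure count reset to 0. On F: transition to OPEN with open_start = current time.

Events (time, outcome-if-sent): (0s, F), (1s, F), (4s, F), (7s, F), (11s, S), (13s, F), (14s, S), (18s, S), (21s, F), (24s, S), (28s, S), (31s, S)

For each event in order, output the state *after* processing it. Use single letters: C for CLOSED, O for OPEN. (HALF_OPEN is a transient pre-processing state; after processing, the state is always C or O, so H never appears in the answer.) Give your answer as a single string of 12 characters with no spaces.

State after each event:
  event#1 t=0s outcome=F: state=CLOSED
  event#2 t=1s outcome=F: state=CLOSED
  event#3 t=4s outcome=F: state=CLOSED
  event#4 t=7s outcome=F: state=OPEN
  event#5 t=11s outcome=S: state=OPEN
  event#6 t=13s outcome=F: state=OPEN
  event#7 t=14s outcome=S: state=OPEN
  event#8 t=18s outcome=S: state=CLOSED
  event#9 t=21s outcome=F: state=CLOSED
  event#10 t=24s outcome=S: state=CLOSED
  event#11 t=28s outcome=S: state=CLOSED
  event#12 t=31s outcome=S: state=CLOSED

Answer: CCCOOOOCCCCC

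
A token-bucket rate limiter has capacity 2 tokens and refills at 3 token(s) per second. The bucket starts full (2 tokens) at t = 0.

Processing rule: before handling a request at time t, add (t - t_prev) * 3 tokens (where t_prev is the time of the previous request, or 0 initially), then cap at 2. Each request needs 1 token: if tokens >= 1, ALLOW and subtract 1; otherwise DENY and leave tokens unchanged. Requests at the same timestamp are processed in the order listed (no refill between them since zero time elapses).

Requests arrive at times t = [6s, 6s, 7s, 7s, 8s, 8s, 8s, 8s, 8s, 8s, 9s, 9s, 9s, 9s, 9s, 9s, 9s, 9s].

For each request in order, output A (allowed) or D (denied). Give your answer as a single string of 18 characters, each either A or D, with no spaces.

Answer: AAAAAADDDDAADDDDDD

Derivation:
Simulating step by step:
  req#1 t=6s: ALLOW
  req#2 t=6s: ALLOW
  req#3 t=7s: ALLOW
  req#4 t=7s: ALLOW
  req#5 t=8s: ALLOW
  req#6 t=8s: ALLOW
  req#7 t=8s: DENY
  req#8 t=8s: DENY
  req#9 t=8s: DENY
  req#10 t=8s: DENY
  req#11 t=9s: ALLOW
  req#12 t=9s: ALLOW
  req#13 t=9s: DENY
  req#14 t=9s: DENY
  req#15 t=9s: DENY
  req#16 t=9s: DENY
  req#17 t=9s: DENY
  req#18 t=9s: DENY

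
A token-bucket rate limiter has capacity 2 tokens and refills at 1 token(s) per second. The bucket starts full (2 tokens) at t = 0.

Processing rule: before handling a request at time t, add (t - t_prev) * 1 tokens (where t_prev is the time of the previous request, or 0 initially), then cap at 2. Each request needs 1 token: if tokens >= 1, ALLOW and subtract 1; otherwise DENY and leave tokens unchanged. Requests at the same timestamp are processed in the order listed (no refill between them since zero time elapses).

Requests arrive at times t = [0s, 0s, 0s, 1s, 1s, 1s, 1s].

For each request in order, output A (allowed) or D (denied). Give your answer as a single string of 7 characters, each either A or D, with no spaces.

Answer: AADADDD

Derivation:
Simulating step by step:
  req#1 t=0s: ALLOW
  req#2 t=0s: ALLOW
  req#3 t=0s: DENY
  req#4 t=1s: ALLOW
  req#5 t=1s: DENY
  req#6 t=1s: DENY
  req#7 t=1s: DENY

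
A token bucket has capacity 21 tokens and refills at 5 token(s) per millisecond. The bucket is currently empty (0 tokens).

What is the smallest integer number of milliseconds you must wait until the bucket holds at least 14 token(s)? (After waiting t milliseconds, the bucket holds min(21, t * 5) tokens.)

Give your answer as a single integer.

Answer: 3

Derivation:
Need t * 5 >= 14, so t >= 14/5.
Smallest integer t = ceil(14/5) = 3.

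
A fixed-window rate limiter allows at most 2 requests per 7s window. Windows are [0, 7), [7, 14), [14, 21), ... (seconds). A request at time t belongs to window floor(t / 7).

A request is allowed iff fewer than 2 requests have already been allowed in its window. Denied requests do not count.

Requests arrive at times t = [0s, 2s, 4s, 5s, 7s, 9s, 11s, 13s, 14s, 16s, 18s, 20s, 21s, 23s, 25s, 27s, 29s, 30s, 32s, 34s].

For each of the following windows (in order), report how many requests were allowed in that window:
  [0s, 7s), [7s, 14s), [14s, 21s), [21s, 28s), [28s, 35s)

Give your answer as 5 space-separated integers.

Answer: 2 2 2 2 2

Derivation:
Processing requests:
  req#1 t=0s (window 0): ALLOW
  req#2 t=2s (window 0): ALLOW
  req#3 t=4s (window 0): DENY
  req#4 t=5s (window 0): DENY
  req#5 t=7s (window 1): ALLOW
  req#6 t=9s (window 1): ALLOW
  req#7 t=11s (window 1): DENY
  req#8 t=13s (window 1): DENY
  req#9 t=14s (window 2): ALLOW
  req#10 t=16s (window 2): ALLOW
  req#11 t=18s (window 2): DENY
  req#12 t=20s (window 2): DENY
  req#13 t=21s (window 3): ALLOW
  req#14 t=23s (window 3): ALLOW
  req#15 t=25s (window 3): DENY
  req#16 t=27s (window 3): DENY
  req#17 t=29s (window 4): ALLOW
  req#18 t=30s (window 4): ALLOW
  req#19 t=32s (window 4): DENY
  req#20 t=34s (window 4): DENY

Allowed counts by window: 2 2 2 2 2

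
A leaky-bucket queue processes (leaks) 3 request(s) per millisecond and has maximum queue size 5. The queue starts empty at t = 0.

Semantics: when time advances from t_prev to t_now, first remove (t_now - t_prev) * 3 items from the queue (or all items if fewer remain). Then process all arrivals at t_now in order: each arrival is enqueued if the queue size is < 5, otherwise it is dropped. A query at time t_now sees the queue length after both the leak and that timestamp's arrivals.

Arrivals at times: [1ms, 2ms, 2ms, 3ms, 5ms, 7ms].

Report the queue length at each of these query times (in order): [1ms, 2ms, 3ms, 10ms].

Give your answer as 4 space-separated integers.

Answer: 1 2 1 0

Derivation:
Queue lengths at query times:
  query t=1ms: backlog = 1
  query t=2ms: backlog = 2
  query t=3ms: backlog = 1
  query t=10ms: backlog = 0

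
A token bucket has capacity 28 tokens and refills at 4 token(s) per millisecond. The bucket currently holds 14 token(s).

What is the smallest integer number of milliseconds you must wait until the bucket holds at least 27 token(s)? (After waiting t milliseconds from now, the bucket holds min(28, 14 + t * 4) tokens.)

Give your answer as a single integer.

Need 14 + t * 4 >= 27, so t >= 13/4.
Smallest integer t = ceil(13/4) = 4.

Answer: 4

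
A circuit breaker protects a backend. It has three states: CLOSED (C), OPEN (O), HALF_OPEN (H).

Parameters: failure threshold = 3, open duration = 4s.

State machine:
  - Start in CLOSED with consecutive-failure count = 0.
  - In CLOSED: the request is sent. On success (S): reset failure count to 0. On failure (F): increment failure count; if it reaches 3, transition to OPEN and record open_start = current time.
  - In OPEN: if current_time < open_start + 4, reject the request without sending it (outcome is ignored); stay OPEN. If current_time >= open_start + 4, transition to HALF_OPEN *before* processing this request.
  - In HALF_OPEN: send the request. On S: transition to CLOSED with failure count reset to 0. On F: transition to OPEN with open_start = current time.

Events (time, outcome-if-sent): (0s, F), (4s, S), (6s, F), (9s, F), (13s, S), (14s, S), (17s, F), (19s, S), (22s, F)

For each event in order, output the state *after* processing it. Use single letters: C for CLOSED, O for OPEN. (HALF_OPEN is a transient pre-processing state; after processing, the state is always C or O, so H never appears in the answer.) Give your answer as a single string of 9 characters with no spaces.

State after each event:
  event#1 t=0s outcome=F: state=CLOSED
  event#2 t=4s outcome=S: state=CLOSED
  event#3 t=6s outcome=F: state=CLOSED
  event#4 t=9s outcome=F: state=CLOSED
  event#5 t=13s outcome=S: state=CLOSED
  event#6 t=14s outcome=S: state=CLOSED
  event#7 t=17s outcome=F: state=CLOSED
  event#8 t=19s outcome=S: state=CLOSED
  event#9 t=22s outcome=F: state=CLOSED

Answer: CCCCCCCCC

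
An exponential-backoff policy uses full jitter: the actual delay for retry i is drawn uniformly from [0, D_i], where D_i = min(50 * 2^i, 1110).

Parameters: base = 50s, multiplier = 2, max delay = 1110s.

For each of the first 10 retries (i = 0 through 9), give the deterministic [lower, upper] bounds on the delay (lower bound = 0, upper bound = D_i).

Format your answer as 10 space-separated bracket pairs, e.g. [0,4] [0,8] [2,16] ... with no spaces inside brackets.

Answer: [0,50] [0,100] [0,200] [0,400] [0,800] [0,1110] [0,1110] [0,1110] [0,1110] [0,1110]

Derivation:
Computing bounds per retry:
  i=0: D_i=min(50*2^0,1110)=50, bounds=[0,50]
  i=1: D_i=min(50*2^1,1110)=100, bounds=[0,100]
  i=2: D_i=min(50*2^2,1110)=200, bounds=[0,200]
  i=3: D_i=min(50*2^3,1110)=400, bounds=[0,400]
  i=4: D_i=min(50*2^4,1110)=800, bounds=[0,800]
  i=5: D_i=min(50*2^5,1110)=1110, bounds=[0,1110]
  i=6: D_i=min(50*2^6,1110)=1110, bounds=[0,1110]
  i=7: D_i=min(50*2^7,1110)=1110, bounds=[0,1110]
  i=8: D_i=min(50*2^8,1110)=1110, bounds=[0,1110]
  i=9: D_i=min(50*2^9,1110)=1110, bounds=[0,1110]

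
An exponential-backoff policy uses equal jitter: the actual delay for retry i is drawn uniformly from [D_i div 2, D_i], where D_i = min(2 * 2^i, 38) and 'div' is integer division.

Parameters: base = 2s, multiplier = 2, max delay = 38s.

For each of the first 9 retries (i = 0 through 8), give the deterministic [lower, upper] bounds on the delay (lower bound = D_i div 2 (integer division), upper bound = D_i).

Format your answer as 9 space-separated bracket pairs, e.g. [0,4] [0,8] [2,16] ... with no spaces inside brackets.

Computing bounds per retry:
  i=0: D_i=min(2*2^0,38)=2, bounds=[1,2]
  i=1: D_i=min(2*2^1,38)=4, bounds=[2,4]
  i=2: D_i=min(2*2^2,38)=8, bounds=[4,8]
  i=3: D_i=min(2*2^3,38)=16, bounds=[8,16]
  i=4: D_i=min(2*2^4,38)=32, bounds=[16,32]
  i=5: D_i=min(2*2^5,38)=38, bounds=[19,38]
  i=6: D_i=min(2*2^6,38)=38, bounds=[19,38]
  i=7: D_i=min(2*2^7,38)=38, bounds=[19,38]
  i=8: D_i=min(2*2^8,38)=38, bounds=[19,38]

Answer: [1,2] [2,4] [4,8] [8,16] [16,32] [19,38] [19,38] [19,38] [19,38]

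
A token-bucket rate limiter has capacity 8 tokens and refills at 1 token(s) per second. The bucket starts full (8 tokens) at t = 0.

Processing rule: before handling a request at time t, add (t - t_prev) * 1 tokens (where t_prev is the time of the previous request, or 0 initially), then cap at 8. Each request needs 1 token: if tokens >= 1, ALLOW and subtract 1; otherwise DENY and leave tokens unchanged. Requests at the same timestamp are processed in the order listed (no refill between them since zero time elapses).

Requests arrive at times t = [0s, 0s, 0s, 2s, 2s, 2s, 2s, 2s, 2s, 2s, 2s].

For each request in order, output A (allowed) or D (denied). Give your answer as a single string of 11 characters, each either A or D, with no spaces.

Simulating step by step:
  req#1 t=0s: ALLOW
  req#2 t=0s: ALLOW
  req#3 t=0s: ALLOW
  req#4 t=2s: ALLOW
  req#5 t=2s: ALLOW
  req#6 t=2s: ALLOW
  req#7 t=2s: ALLOW
  req#8 t=2s: ALLOW
  req#9 t=2s: ALLOW
  req#10 t=2s: ALLOW
  req#11 t=2s: DENY

Answer: AAAAAAAAAAD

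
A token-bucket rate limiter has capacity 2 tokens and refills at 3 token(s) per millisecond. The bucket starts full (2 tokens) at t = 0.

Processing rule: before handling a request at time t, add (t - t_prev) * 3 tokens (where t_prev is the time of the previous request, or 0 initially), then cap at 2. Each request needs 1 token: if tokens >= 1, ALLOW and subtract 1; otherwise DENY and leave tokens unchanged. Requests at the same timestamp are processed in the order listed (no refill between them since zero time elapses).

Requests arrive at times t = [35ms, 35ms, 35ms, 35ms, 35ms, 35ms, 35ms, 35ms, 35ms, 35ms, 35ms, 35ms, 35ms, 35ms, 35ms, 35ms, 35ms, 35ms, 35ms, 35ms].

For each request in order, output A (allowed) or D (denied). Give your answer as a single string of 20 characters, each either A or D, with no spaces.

Answer: AADDDDDDDDDDDDDDDDDD

Derivation:
Simulating step by step:
  req#1 t=35ms: ALLOW
  req#2 t=35ms: ALLOW
  req#3 t=35ms: DENY
  req#4 t=35ms: DENY
  req#5 t=35ms: DENY
  req#6 t=35ms: DENY
  req#7 t=35ms: DENY
  req#8 t=35ms: DENY
  req#9 t=35ms: DENY
  req#10 t=35ms: DENY
  req#11 t=35ms: DENY
  req#12 t=35ms: DENY
  req#13 t=35ms: DENY
  req#14 t=35ms: DENY
  req#15 t=35ms: DENY
  req#16 t=35ms: DENY
  req#17 t=35ms: DENY
  req#18 t=35ms: DENY
  req#19 t=35ms: DENY
  req#20 t=35ms: DENY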